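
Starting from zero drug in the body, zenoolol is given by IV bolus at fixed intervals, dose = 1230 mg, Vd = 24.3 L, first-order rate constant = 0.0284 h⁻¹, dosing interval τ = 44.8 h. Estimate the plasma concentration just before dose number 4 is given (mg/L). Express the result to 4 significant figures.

C₀ per dose = Dose / Vd = 1230 / 24.3 = 50.62 mg/L
Fraction remaining after one interval: r = e^(−kτ) = e^(−0.02840 × 44.8) = 0.2802
Before dose 4, 3 doses have been given (aged 1τ, 2τ, 3τ).
C_trough = C₀ × (r + r² + … + r^3) = C₀ × r(1−r^3)/(1−r)
        = 50.62 × 0.2802 × (1 − 0.02200) / (1 − 0.2802) = 19.27 mg/L

19.27 mg/L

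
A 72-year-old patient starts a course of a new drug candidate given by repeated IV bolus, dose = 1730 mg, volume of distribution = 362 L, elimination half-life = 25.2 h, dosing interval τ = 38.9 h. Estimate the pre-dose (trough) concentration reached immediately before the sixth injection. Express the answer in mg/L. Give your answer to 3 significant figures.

2.48 mg/L

C₀ per dose = Dose / Vd = 1730 / 362 = 4.779 mg/L
k = ln2 / t½ = 0.693147 / 25.2 = 0.02751 h⁻¹
Fraction remaining after one interval: r = e^(−kτ) = e^(−0.02751 × 38.9) = 0.3430
Before dose 6, 5 doses have been given (aged 1τ, 2τ, 3τ, 4τ, 5τ).
C_trough = C₀ × (r + r² + … + r^5) = C₀ × r(1−r^5)/(1−r)
        = 4.779 × 0.3430 × (1 − 0.004748) / (1 − 0.3430) = 2.483 mg/L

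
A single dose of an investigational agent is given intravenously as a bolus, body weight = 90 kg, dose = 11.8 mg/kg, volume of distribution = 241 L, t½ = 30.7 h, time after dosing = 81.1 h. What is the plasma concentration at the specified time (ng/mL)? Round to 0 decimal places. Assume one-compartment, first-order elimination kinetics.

Total dose = 11.8 × 90 = 1062 mg
C₀ = Dose / Vd = 1062 / 241 = 4.407 mg/L
k = ln2 / t½ = 0.693147 / 30.7 = 0.02258 h⁻¹
C = C₀ · e^(−k·t) = 4.407 × e^(−0.02258 × 81.1)
  = 4.407 × 0.1602 = 0.7060 mg/L
Convert: 0.7060 mg/L × 1000 = 706.0 ng/mL

706 ng/mL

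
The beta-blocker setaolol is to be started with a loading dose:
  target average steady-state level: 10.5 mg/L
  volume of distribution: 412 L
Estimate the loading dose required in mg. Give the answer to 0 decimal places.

4326 mg

LD = Css × Vd = 10.5 × 412 = 4326 mg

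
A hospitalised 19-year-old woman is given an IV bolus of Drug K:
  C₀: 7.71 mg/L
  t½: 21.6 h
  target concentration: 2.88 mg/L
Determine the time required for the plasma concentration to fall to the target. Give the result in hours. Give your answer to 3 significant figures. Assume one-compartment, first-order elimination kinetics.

k = ln2 / t½ = 0.693147 / 21.6 = 0.03209 h⁻¹
t = ln(C₀ / C) / k = ln(7.710 / 2.88) / 0.03209
  = ln(2.677) / 0.03209 = 0.9847 / 0.03209 = 30.69 h

30.7 h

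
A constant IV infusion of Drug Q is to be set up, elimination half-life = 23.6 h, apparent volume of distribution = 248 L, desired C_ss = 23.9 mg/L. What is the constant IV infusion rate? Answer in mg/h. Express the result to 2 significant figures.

k = ln2 / t½ = 0.693147 / 23.6 = 0.02937 h⁻¹
CL = k × Vd = 0.02937 × 248 = 7.284 L/h
At steady state, infusion rate R₀ = Css × CL = 23.9 × 7.284 = 174.1 mg/h

170 mg/h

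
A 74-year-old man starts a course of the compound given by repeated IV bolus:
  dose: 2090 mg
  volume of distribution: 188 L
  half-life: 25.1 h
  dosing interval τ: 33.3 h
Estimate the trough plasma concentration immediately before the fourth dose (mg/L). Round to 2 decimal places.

6.90 mg/L

C₀ per dose = Dose / Vd = 2090 / 188 = 11.12 mg/L
k = ln2 / t½ = 0.693147 / 25.1 = 0.02762 h⁻¹
Fraction remaining after one interval: r = e^(−kτ) = e^(−0.02762 × 33.3) = 0.3986
Before dose 4, 3 doses have been given (aged 1τ, 2τ, 3τ).
C_trough = C₀ × (r + r² + … + r^3) = C₀ × r(1−r^3)/(1−r)
        = 11.12 × 0.3986 × (1 − 0.06333) / (1 − 0.3986) = 6.903 mg/L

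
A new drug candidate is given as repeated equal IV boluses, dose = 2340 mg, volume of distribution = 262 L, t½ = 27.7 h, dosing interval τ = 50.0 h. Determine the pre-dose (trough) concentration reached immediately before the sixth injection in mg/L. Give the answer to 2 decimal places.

3.57 mg/L

C₀ per dose = Dose / Vd = 2340 / 262 = 8.931 mg/L
k = ln2 / t½ = 0.693147 / 27.7 = 0.02502 h⁻¹
Fraction remaining after one interval: r = e^(−kτ) = e^(−0.02502 × 50.0) = 0.2862
Before dose 6, 5 doses have been given (aged 1τ, 2τ, 3τ, 4τ, 5τ).
C_trough = C₀ × (r + r² + … + r^5) = C₀ × r(1−r^5)/(1−r)
        = 8.931 × 0.2862 × (1 − 0.001920) / (1 − 0.2862) = 3.574 mg/L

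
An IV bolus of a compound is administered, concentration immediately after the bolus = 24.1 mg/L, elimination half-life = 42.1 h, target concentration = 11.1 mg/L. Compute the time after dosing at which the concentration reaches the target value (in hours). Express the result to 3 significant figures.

k = ln2 / t½ = 0.693147 / 42.1 = 0.01646 h⁻¹
t = ln(C₀ / C) / k = ln(24.10 / 11.1) / 0.01646
  = ln(2.171) / 0.01646 = 0.7752 / 0.01646 = 47.10 h

47.1 h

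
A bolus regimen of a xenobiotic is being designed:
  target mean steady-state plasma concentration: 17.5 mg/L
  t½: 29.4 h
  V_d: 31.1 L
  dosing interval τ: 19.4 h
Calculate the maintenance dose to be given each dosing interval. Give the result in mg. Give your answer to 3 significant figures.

249 mg

k = ln2 / t½ = 0.693147 / 29.4 = 0.02358 h⁻¹
CL = k × Vd = 0.02358 × 31.1 = 0.7333 L/h
At steady state, Dose/τ = Css × CL.
Dose = Css × CL × τ = 17.5 × 0.7333 × 19.4 = 249.0 mg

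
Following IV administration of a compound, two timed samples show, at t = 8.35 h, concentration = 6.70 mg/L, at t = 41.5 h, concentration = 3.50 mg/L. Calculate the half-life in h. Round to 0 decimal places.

35 h

k = ln(C₁/C₂) / (t₂ − t₁) = ln(6.70/3.50) / (41.5 − 8.35)
  = 0.6493 / 33.15 = 0.01959 h⁻¹
t½ = ln2 / k = 0.693147 / 0.01959 = 35.38 h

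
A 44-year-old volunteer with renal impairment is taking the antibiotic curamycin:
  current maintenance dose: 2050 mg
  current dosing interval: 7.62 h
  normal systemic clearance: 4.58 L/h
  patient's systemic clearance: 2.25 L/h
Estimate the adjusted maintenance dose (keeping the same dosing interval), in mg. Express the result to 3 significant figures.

To keep the same average steady-state level, dosing rate must scale with clearance.
CL ratio = 2.25 / 4.58 = 0.4913
New dose (same interval) = 2050 × 0.4913 = 1007 mg

1010 mg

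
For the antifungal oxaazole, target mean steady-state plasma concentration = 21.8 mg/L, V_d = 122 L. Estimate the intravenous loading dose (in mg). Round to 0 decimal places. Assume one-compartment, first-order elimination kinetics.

LD = Css × Vd = 21.8 × 122 = 2660 mg

2660 mg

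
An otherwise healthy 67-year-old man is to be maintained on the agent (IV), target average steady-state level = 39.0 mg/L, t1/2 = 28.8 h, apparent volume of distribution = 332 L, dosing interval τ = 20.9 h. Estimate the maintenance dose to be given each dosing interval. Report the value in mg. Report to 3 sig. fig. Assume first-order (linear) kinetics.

6510 mg

k = ln2 / t½ = 0.693147 / 28.8 = 0.02407 h⁻¹
CL = k × Vd = 0.02407 × 332 = 7.991 L/h
At steady state, Dose/τ = Css × CL.
Dose = Css × CL × τ = 39.0 × 7.991 × 20.9 = 6513 mg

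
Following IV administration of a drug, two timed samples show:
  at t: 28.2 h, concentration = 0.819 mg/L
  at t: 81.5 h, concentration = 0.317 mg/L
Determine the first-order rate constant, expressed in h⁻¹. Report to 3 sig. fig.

0.0178 h⁻¹

k = ln(C₁/C₂) / (t₂ − t₁) = ln(0.819/0.317) / (81.5 − 28.2)
  = 0.9492 / 53.30 = 0.01781 h⁻¹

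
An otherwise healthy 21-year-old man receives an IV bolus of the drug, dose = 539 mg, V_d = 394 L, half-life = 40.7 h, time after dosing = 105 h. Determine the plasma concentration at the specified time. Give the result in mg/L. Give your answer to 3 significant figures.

C₀ = Dose / Vd = 539.0 / 394 = 1.368 mg/L
k = ln2 / t½ = 0.693147 / 40.7 = 0.01703 h⁻¹
C = C₀ · e^(−k·t) = 1.368 × e^(−0.01703 × 105)
  = 1.368 × 0.1673 = 0.2289 mg/L

0.229 mg/L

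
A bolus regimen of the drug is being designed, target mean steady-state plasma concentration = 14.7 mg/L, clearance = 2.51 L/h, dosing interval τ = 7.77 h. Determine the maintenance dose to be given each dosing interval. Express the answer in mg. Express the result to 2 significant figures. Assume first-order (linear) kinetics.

290 mg

At steady state, Dose/τ = Css × CL.
Dose = Css × CL × τ = 14.7 × 2.510 × 7.77 = 286.7 mg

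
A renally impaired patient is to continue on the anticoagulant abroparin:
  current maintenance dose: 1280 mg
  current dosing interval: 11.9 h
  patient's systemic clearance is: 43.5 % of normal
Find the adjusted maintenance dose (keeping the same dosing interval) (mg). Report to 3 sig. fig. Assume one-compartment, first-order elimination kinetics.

To keep the same average steady-state level, dosing rate must scale with clearance.
CL ratio = 43.5 / 100 = 0.4350
New dose (same interval) = 1280 × 0.4350 = 556.8 mg

557 mg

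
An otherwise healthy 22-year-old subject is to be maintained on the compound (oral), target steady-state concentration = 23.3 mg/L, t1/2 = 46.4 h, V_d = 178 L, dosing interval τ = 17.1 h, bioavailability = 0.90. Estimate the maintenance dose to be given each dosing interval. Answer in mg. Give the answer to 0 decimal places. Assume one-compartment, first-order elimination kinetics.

k = ln2 / t½ = 0.693147 / 46.4 = 0.01494 h⁻¹
CL = k × Vd = 0.01494 × 178 = 2.659 L/h
At steady state, F × (Dose/τ) = Css × CL.
Dose = Css × CL × τ / F = 23.3 × 2.659 × 17.1 / 0.90 = 1177 mg

1177 mg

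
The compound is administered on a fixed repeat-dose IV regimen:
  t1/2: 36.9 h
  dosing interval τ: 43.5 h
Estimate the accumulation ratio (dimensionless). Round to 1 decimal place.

1.8

k = ln2 / t½ = 0.693147 / 36.9 = 0.01878 h⁻¹
e^(−kτ) = e^(−0.01878 × 43.5) = 0.4418
Accumulation ratio R = 1 / (1 − e^(−kτ)) = 1 / (1 − 0.4418) = 1.791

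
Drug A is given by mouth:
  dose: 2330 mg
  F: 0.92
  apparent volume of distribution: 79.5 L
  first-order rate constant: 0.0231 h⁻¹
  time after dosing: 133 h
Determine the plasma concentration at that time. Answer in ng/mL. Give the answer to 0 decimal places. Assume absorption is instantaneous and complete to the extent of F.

1249 ng/mL

Amount reaching circulation = F × Dose = 0.92 × 2330 = 2144 mg
C₀ = F·Dose / Vd = 2144 / 79.5 = 26.97 mg/L
C = C₀ · e^(−k·t) = 26.97 × e^(−0.02310 × 133)
  = 26.97 × 0.04631 = 1.249 mg/L
Convert: 1.249 mg/L × 1000 = 1249 ng/mL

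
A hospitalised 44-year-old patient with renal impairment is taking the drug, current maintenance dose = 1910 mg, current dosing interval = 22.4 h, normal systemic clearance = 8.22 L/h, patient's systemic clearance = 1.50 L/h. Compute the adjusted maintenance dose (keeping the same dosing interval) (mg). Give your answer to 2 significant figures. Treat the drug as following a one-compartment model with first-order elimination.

350 mg

To keep the same average steady-state level, dosing rate must scale with clearance.
CL ratio = 1.50 / 8.22 = 0.1825
New dose (same interval) = 1910 × 0.1825 = 348.6 mg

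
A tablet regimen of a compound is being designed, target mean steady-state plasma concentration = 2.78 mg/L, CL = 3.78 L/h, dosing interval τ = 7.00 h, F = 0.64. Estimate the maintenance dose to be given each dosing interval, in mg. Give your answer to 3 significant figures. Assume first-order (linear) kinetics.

At steady state, F × (Dose/τ) = Css × CL.
Dose = Css × CL × τ / F = 2.78 × 3.780 × 7.00 / 0.64 = 114.9 mg

115 mg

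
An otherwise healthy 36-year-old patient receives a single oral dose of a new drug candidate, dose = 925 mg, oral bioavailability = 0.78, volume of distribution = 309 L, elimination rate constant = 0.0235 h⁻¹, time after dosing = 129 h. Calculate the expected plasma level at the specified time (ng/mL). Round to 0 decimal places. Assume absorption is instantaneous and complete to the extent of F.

113 ng/mL

Amount reaching circulation = F × Dose = 0.78 × 925.0 = 721.5 mg
C₀ = F·Dose / Vd = 721.5 / 309 = 2.335 mg/L
C = C₀ · e^(−k·t) = 2.335 × e^(−0.02350 × 129)
  = 2.335 × 0.04824 = 0.1126 mg/L
Convert: 0.1126 mg/L × 1000 = 112.6 ng/mL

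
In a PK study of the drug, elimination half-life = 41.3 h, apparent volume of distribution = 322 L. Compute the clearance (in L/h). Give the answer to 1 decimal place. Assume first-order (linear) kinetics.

5.4 L/h

k = ln2 / t½ = 0.693147 / 41.3 = 0.01678 h⁻¹
CL = k × Vd = 0.01678 × 322 = 5.403 L/h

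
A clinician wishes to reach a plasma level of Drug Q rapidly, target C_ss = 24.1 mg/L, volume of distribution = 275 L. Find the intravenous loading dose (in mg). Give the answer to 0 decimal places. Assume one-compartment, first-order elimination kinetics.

LD = Css × Vd = 24.1 × 275 = 6628 mg

6628 mg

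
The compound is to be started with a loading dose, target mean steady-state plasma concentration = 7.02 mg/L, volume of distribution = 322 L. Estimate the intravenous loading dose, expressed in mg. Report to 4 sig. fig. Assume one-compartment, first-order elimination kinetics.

LD = Css × Vd = 7.02 × 322 = 2260 mg

2260 mg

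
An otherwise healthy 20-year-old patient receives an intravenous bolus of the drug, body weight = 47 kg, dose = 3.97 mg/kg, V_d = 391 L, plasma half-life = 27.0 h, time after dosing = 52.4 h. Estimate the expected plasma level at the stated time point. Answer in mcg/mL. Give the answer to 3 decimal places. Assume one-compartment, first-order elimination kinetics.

Total dose = 3.97 × 47 = 186.6 mg
C₀ = Dose / Vd = 186.6 / 391 = 0.4772 mg/L
k = ln2 / t½ = 0.693147 / 27.0 = 0.02567 h⁻¹
C = C₀ · e^(−k·t) = 0.4772 × e^(−0.02567 × 52.4)
  = 0.4772 × 0.2605 = 0.1243 mg/L
(0.1243 mg/L = 0.1243 mcg/mL)

0.124 mcg/mL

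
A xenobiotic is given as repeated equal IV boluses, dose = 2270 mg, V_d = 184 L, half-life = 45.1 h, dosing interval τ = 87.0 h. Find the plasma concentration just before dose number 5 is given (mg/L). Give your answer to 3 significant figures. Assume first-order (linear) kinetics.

4.37 mg/L

C₀ per dose = Dose / Vd = 2270 / 184 = 12.34 mg/L
k = ln2 / t½ = 0.693147 / 45.1 = 0.01537 h⁻¹
Fraction remaining after one interval: r = e^(−kτ) = e^(−0.01537 × 87.0) = 0.2626
Before dose 5, 4 doses have been given (aged 1τ, 2τ, 3τ, 4τ).
C_trough = C₀ × (r + r² + … + r^4) = C₀ × r(1−r^4)/(1−r)
        = 12.34 × 0.2626 × (1 − 0.004755) / (1 − 0.2626) = 4.374 mg/L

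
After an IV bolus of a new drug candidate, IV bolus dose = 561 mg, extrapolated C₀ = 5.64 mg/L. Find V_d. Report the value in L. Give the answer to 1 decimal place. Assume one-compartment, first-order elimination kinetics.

99.5 L

Vd = Dose / C₀ = 561.0 / 5.64 = 99.47 L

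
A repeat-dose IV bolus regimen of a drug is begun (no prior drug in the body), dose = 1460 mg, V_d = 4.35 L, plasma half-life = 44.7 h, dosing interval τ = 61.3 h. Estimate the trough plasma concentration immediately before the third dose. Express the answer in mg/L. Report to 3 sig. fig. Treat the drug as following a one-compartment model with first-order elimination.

C₀ per dose = Dose / Vd = 1460 / 4.35 = 335.6 mg/L
k = ln2 / t½ = 0.693147 / 44.7 = 0.01551 h⁻¹
Fraction remaining after one interval: r = e^(−kτ) = e^(−0.01551 × 61.3) = 0.3864
Before dose 3, 2 doses have been given (aged 1τ, 2τ).
C_trough = C₀ × (r + r²) = 335.6 × (0.3864 + 0.1493) = 179.8 mg/L

180 mg/L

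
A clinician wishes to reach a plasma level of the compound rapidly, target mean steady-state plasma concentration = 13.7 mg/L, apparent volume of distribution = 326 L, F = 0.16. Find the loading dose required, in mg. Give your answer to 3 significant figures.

27900 mg

LD = Css × Vd / F = 13.7 × 326 / 0.16 = 27910 mg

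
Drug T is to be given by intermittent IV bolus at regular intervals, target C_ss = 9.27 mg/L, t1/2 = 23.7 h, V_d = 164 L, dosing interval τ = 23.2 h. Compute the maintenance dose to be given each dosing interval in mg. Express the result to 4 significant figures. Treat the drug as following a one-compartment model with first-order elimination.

1032 mg

k = ln2 / t½ = 0.693147 / 23.7 = 0.02925 h⁻¹
CL = k × Vd = 0.02925 × 164 = 4.797 L/h
At steady state, Dose/τ = Css × CL.
Dose = Css × CL × τ = 9.27 × 4.797 × 23.2 = 1032 mg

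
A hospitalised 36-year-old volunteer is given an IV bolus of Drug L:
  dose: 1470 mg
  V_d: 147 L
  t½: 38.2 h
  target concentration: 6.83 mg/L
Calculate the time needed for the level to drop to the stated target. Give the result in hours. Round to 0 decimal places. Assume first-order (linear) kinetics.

21 h

C₀ = Dose / Vd = 1470 / 147 = 10.00 mg/L
k = ln2 / t½ = 0.693147 / 38.2 = 0.01815 h⁻¹
t = ln(C₀ / C) / k = ln(10.00 / 6.83) / 0.01815
  = ln(1.464) / 0.01815 = 0.3812 / 0.01815 = 21.00 h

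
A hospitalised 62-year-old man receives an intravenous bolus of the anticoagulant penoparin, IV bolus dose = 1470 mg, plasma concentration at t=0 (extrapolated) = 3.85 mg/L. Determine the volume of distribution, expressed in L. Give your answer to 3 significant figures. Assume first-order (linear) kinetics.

382 L

Vd = Dose / C₀ = 1470 / 3.85 = 381.8 L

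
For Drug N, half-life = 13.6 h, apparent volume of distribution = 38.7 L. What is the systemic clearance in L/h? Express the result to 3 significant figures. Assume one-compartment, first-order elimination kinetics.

k = ln2 / t½ = 0.693147 / 13.6 = 0.05097 h⁻¹
CL = k × Vd = 0.05097 × 38.7 = 1.973 L/h

1.97 L/h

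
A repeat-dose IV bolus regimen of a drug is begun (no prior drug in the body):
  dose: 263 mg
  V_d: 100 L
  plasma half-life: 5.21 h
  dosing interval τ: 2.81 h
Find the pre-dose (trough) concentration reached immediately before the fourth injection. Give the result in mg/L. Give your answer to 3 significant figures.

3.91 mg/L

C₀ per dose = Dose / Vd = 263 / 100 = 2.630 mg/L
k = ln2 / t½ = 0.693147 / 5.21 = 0.1330 h⁻¹
Fraction remaining after one interval: r = e^(−kτ) = e^(−0.1330 × 2.81) = 0.6882
Before dose 4, 3 doses have been given (aged 1τ, 2τ, 3τ).
C_trough = C₀ × (r + r² + … + r^3) = C₀ × r(1−r^3)/(1−r)
        = 2.630 × 0.6882 × (1 − 0.3259) / (1 − 0.6882) = 3.913 mg/L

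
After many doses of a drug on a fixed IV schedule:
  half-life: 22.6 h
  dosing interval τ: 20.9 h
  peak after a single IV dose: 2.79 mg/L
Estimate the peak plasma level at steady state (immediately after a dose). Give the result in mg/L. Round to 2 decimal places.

5.90 mg/L

k = ln2 / t½ = 0.693147 / 22.6 = 0.03067 h⁻¹
e^(−kτ) = e^(−0.03067 × 20.9) = 0.5268
Accumulation ratio R = 1 / (1 − e^(−kτ)) = 1 / (1 − 0.5268) = 2.113
Steady-state peak = C₀ × R = 2.79 × 2.113 = 5.895 mg/L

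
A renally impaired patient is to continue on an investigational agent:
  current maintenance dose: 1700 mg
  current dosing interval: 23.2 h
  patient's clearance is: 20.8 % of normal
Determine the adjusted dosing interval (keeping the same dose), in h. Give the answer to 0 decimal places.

112 h

To keep the same average steady-state level, dosing rate must scale with clearance.
CL ratio = 20.8 / 100 = 0.2080
New interval (same dose) = 23.2 / 0.2080 = 111.5 h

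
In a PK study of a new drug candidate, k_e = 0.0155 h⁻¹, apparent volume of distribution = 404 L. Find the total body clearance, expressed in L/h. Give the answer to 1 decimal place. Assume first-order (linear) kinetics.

6.3 L/h

CL = k × Vd = 0.0155 × 404 = 6.262 L/h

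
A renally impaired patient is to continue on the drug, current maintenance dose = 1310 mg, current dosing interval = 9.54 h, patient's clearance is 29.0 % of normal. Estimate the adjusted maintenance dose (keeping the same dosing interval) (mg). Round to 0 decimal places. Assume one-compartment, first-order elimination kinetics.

To keep the same average steady-state level, dosing rate must scale with clearance.
CL ratio = 29.0 / 100 = 0.2900
New dose (same interval) = 1310 × 0.2900 = 379.9 mg

380 mg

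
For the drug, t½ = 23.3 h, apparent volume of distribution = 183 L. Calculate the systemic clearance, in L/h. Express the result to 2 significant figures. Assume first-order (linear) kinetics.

5.4 L/h

k = ln2 / t½ = 0.693147 / 23.3 = 0.02975 h⁻¹
CL = k × Vd = 0.02975 × 183 = 5.444 L/h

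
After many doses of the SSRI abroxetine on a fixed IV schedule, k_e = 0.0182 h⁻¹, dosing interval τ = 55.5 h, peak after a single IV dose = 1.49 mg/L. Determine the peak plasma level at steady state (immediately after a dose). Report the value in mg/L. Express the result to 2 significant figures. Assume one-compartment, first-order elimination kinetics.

e^(−kτ) = e^(−0.01820 × 55.5) = 0.3642
Accumulation ratio R = 1 / (1 − e^(−kτ)) = 1 / (1 − 0.3642) = 1.573
Steady-state peak = C₀ × R = 1.49 × 1.573 = 2.344 mg/L

2.3 mg/L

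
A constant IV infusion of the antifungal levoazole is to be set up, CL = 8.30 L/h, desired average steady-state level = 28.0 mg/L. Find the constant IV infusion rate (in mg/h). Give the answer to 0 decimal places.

At steady state, infusion rate R₀ = Css × CL = 28.0 × 8.300 = 232.4 mg/h

232 mg/h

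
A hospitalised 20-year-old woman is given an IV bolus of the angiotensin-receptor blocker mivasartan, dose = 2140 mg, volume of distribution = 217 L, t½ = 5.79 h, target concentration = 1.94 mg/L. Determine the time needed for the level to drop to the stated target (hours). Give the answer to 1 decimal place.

C₀ = Dose / Vd = 2140 / 217 = 9.862 mg/L
k = ln2 / t½ = 0.693147 / 5.79 = 0.1197 h⁻¹
t = ln(C₀ / C) / k = ln(9.862 / 1.94) / 0.1197
  = ln(5.084) / 0.1197 = 1.626 / 0.1197 = 13.58 h

13.6 h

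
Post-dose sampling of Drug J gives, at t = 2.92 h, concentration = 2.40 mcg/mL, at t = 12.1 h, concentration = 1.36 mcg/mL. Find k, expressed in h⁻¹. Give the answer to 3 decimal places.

0.062 h⁻¹

k = ln(C₁/C₂) / (t₂ − t₁) = ln(2.40/1.36) / (12.1 − 2.92)
  = 0.5680 / 9.180 = 0.06187 h⁻¹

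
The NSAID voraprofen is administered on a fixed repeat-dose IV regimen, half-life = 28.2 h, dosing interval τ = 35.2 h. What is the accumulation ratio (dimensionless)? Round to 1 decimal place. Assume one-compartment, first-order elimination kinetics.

1.7

k = ln2 / t½ = 0.693147 / 28.2 = 0.02458 h⁻¹
e^(−kτ) = e^(−0.02458 × 35.2) = 0.4210
Accumulation ratio R = 1 / (1 − e^(−kτ)) = 1 / (1 − 0.4210) = 1.727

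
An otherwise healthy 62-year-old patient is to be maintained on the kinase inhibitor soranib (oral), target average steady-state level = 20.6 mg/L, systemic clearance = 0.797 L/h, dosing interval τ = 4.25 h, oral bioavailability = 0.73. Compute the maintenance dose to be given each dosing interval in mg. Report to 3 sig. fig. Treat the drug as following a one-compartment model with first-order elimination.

At steady state, F × (Dose/τ) = Css × CL.
Dose = Css × CL × τ / F = 20.6 × 0.7970 × 4.25 / 0.73 = 95.59 mg

95.6 mg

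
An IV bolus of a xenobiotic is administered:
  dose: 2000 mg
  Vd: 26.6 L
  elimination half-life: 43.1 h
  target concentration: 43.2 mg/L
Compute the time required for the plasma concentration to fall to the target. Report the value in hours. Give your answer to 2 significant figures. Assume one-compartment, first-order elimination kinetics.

C₀ = Dose / Vd = 2000 / 26.6 = 75.19 mg/L
k = ln2 / t½ = 0.693147 / 43.1 = 0.01608 h⁻¹
t = ln(C₀ / C) / k = ln(75.19 / 43.2) / 0.01608
  = ln(1.741) / 0.01608 = 0.5545 / 0.01608 = 34.48 h

34 h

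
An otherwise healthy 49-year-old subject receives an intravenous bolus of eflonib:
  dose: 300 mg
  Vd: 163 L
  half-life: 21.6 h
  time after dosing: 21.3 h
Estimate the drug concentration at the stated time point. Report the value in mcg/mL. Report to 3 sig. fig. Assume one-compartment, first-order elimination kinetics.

C₀ = Dose / Vd = 300.0 / 163 = 1.840 mg/L
k = ln2 / t½ = 0.693147 / 21.6 = 0.03209 h⁻¹
C = C₀ · e^(−k·t) = 1.840 × e^(−0.03209 × 21.3)
  = 1.840 × 0.5048 = 0.9288 mg/L
(0.9288 mg/L = 0.9288 mcg/mL)

0.929 mcg/mL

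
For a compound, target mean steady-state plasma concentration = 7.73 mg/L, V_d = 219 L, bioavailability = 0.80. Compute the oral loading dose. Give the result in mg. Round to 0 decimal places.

LD = Css × Vd / F = 7.73 × 219 / 0.80 = 2116 mg

2116 mg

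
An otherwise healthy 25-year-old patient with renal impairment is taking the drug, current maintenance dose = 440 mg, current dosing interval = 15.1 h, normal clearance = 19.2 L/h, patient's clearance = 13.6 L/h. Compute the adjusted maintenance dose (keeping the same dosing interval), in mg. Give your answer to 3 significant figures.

To keep the same average steady-state level, dosing rate must scale with clearance.
CL ratio = 13.6 / 19.2 = 0.7083
New dose (same interval) = 440 × 0.7083 = 311.7 mg

312 mg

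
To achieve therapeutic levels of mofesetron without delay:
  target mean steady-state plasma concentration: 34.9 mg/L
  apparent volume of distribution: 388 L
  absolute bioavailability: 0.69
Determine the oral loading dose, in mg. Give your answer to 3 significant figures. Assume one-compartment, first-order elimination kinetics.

LD = Css × Vd / F = 34.9 × 388 / 0.69 = 19620 mg

19600 mg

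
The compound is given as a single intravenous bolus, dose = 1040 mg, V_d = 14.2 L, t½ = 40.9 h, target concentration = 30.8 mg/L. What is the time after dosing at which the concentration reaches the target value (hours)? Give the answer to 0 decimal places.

C₀ = Dose / Vd = 1040 / 14.2 = 73.24 mg/L
k = ln2 / t½ = 0.693147 / 40.9 = 0.01695 h⁻¹
t = ln(C₀ / C) / k = ln(73.24 / 30.8) / 0.01695
  = ln(2.378) / 0.01695 = 0.8663 / 0.01695 = 51.11 h

51 h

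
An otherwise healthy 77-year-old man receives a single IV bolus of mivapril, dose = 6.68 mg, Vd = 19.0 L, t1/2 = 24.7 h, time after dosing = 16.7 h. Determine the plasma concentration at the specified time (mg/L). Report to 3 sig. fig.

0.220 mg/L

C₀ = Dose / Vd = 6.680 / 19.0 = 0.3516 mg/L
k = ln2 / t½ = 0.693147 / 24.7 = 0.02806 h⁻¹
C = C₀ · e^(−k·t) = 0.3516 × e^(−0.02806 × 16.7)
  = 0.3516 × 0.6259 = 0.2201 mg/L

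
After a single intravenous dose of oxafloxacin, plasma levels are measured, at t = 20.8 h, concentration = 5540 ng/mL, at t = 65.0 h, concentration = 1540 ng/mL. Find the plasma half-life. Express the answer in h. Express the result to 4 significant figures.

k = ln(C₁/C₂) / (t₂ − t₁) = ln(5540/1540) / (65.0 − 20.8)
  = 1.280 / 44.20 = 0.02896 h⁻¹
t½ = ln2 / k = 0.693147 / 0.02896 = 23.93 h

23.93 h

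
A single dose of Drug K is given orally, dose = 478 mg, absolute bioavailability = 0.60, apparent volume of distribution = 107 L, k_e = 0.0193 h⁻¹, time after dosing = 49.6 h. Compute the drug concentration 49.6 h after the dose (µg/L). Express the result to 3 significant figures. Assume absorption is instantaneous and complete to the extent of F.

1030 µg/L

Amount reaching circulation = F × Dose = 0.60 × 478.0 = 286.8 mg
C₀ = F·Dose / Vd = 286.8 / 107 = 2.680 mg/L
C = C₀ · e^(−k·t) = 2.680 × e^(−0.01930 × 49.6)
  = 2.680 × 0.3839 = 1.029 mg/L
Convert: 1.029 mg/L × 1000 = 1029 µg/L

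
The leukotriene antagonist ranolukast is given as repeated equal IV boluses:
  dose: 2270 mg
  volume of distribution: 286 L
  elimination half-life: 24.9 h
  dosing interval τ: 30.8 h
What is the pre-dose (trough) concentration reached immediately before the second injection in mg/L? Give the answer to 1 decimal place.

3.4 mg/L

C₀ per dose = Dose / Vd = 2270 / 286 = 7.937 mg/L
k = ln2 / t½ = 0.693147 / 24.9 = 0.02784 h⁻¹
Fraction remaining after one interval: r = e^(−kτ) = e^(−0.02784 × 30.8) = 0.4242
Before dose 2, 1 dose has been given (aged 1τ).
C_trough = C₀ × r = 7.937 × 0.4242 = 3.367 mg/L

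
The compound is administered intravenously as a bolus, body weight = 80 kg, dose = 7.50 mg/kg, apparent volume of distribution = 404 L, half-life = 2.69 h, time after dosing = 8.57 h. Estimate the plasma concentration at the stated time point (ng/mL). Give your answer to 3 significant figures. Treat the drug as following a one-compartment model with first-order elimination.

Total dose = 7.50 × 80 = 600.0 mg
C₀ = Dose / Vd = 600.0 / 404 = 1.485 mg/L
k = ln2 / t½ = 0.693147 / 2.69 = 0.2577 h⁻¹
C = C₀ · e^(−k·t) = 1.485 × e^(−0.2577 × 8.57)
  = 1.485 × 0.1099 = 0.1632 mg/L
Convert: 0.1632 mg/L × 1000 = 163.2 ng/mL

163 ng/mL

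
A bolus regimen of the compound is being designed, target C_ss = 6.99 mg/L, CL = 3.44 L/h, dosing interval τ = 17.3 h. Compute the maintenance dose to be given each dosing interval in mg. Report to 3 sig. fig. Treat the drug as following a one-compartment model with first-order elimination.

At steady state, Dose/τ = Css × CL.
Dose = Css × CL × τ = 6.99 × 3.440 × 17.3 = 416.0 mg

416 mg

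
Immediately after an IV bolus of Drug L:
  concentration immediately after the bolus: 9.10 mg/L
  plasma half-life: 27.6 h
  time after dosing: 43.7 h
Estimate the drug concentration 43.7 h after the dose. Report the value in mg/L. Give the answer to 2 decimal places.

k = ln2 / t½ = 0.693147 / 27.6 = 0.02511 h⁻¹
C = C₀ · e^(−k·t) = 9.100 × e^(−0.02511 × 43.7)
  = 9.100 × 0.3338 = 3.038 mg/L

3.04 mg/L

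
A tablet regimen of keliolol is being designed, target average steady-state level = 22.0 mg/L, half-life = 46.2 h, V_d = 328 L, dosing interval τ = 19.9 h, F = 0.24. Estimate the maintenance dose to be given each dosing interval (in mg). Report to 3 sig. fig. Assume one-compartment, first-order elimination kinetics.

k = ln2 / t½ = 0.693147 / 46.2 = 0.01500 h⁻¹
CL = k × Vd = 0.01500 × 328 = 4.920 L/h
At steady state, F × (Dose/τ) = Css × CL.
Dose = Css × CL × τ / F = 22.0 × 4.920 × 19.9 / 0.24 = 8975 mg

8980 mg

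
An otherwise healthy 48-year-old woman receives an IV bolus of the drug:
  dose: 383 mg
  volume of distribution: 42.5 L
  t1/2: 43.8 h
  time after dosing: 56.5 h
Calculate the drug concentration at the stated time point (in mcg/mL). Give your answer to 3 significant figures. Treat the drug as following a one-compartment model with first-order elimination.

3.69 mcg/mL

C₀ = Dose / Vd = 383.0 / 42.5 = 9.012 mg/L
k = ln2 / t½ = 0.693147 / 43.8 = 0.01583 h⁻¹
C = C₀ · e^(−k·t) = 9.012 × e^(−0.01583 × 56.5)
  = 9.012 × 0.4089 = 3.685 mg/L
(3.685 mg/L = 3.685 mcg/mL)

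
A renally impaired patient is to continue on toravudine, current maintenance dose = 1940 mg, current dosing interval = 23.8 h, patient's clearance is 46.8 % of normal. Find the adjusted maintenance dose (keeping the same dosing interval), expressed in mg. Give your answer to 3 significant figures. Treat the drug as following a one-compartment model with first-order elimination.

To keep the same average steady-state level, dosing rate must scale with clearance.
CL ratio = 46.8 / 100 = 0.4680
New dose (same interval) = 1940 × 0.4680 = 907.9 mg

908 mg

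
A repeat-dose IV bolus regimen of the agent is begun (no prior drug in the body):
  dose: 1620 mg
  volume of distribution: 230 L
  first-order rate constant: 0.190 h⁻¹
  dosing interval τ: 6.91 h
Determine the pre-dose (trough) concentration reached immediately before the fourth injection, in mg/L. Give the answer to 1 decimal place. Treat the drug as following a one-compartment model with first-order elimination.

C₀ per dose = Dose / Vd = 1620 / 230 = 7.043 mg/L
Fraction remaining after one interval: r = e^(−kτ) = e^(−0.1900 × 6.91) = 0.2690
Before dose 4, 3 doses have been given (aged 1τ, 2τ, 3τ).
C_trough = C₀ × (r + r² + … + r^3) = C₀ × r(1−r^3)/(1−r)
        = 7.043 × 0.2690 × (1 − 0.01947) / (1 − 0.2690) = 2.541 mg/L

2.5 mg/L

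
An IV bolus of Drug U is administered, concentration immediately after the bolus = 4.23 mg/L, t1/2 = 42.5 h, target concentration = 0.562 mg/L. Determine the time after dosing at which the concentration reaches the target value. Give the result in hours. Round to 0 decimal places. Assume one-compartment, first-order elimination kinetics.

k = ln2 / t½ = 0.693147 / 42.5 = 0.01631 h⁻¹
t = ln(C₀ / C) / k = ln(4.230 / 0.562) / 0.01631
  = ln(7.527) / 0.01631 = 2.018 / 0.01631 = 123.7 h

124 h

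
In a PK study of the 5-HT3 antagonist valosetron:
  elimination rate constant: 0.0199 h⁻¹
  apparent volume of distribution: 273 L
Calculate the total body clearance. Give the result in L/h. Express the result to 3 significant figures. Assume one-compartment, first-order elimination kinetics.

5.43 L/h

CL = k × Vd = 0.0199 × 273 = 5.433 L/h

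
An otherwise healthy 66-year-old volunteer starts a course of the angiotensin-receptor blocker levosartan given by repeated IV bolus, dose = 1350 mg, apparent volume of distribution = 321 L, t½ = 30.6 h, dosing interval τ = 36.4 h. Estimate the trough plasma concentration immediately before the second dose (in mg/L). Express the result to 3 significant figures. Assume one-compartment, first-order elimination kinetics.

C₀ per dose = Dose / Vd = 1350 / 321 = 4.206 mg/L
k = ln2 / t½ = 0.693147 / 30.6 = 0.02265 h⁻¹
Fraction remaining after one interval: r = e^(−kτ) = e^(−0.02265 × 36.4) = 0.4385
Before dose 2, 1 dose has been given (aged 1τ).
C_trough = C₀ × r = 4.206 × 0.4385 = 1.844 mg/L

1.84 mg/L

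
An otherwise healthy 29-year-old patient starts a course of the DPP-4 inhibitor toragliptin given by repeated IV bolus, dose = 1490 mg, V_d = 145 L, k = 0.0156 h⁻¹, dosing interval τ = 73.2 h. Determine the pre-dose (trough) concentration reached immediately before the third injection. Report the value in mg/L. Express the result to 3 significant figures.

C₀ per dose = Dose / Vd = 1490 / 145 = 10.28 mg/L
Fraction remaining after one interval: r = e^(−kτ) = e^(−0.01560 × 73.2) = 0.3192
Before dose 3, 2 doses have been given (aged 1τ, 2τ).
C_trough = C₀ × (r + r²) = 10.28 × (0.3192 + 0.1019) = 4.329 mg/L

4.33 mg/L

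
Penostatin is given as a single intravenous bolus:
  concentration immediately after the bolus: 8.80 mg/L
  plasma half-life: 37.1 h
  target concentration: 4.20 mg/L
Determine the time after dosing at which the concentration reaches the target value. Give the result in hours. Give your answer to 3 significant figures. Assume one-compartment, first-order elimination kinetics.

k = ln2 / t½ = 0.693147 / 37.1 = 0.01868 h⁻¹
t = ln(C₀ / C) / k = ln(8.800 / 4.20) / 0.01868
  = ln(2.095) / 0.01868 = 0.7396 / 0.01868 = 39.59 h

39.6 h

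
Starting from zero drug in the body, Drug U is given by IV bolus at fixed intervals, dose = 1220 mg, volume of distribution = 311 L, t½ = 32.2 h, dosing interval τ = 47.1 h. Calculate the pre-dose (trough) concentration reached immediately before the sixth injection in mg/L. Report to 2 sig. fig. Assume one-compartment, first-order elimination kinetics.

2.2 mg/L

C₀ per dose = Dose / Vd = 1220 / 311 = 3.923 mg/L
k = ln2 / t½ = 0.693147 / 32.2 = 0.02153 h⁻¹
Fraction remaining after one interval: r = e^(−kτ) = e^(−0.02153 × 47.1) = 0.3627
Before dose 6, 5 doses have been given (aged 1τ, 2τ, 3τ, 4τ, 5τ).
C_trough = C₀ × (r + r² + … + r^5) = C₀ × r(1−r^5)/(1−r)
        = 3.923 × 0.3627 × (1 − 0.006277) / (1 − 0.3627) = 2.219 mg/L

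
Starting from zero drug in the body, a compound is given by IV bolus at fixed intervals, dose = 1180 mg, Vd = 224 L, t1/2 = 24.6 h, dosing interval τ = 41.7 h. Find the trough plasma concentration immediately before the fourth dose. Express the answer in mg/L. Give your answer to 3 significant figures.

2.28 mg/L

C₀ per dose = Dose / Vd = 1180 / 224 = 5.268 mg/L
k = ln2 / t½ = 0.693147 / 24.6 = 0.02818 h⁻¹
Fraction remaining after one interval: r = e^(−kτ) = e^(−0.02818 × 41.7) = 0.3088
Before dose 4, 3 doses have been given (aged 1τ, 2τ, 3τ).
C_trough = C₀ × (r + r² + … + r^3) = C₀ × r(1−r^3)/(1−r)
        = 5.268 × 0.3088 × (1 − 0.02945) / (1 − 0.3088) = 2.284 mg/L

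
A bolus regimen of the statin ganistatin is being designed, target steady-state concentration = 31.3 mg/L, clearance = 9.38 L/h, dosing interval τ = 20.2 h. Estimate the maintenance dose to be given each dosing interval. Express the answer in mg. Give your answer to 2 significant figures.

At steady state, Dose/τ = Css × CL.
Dose = Css × CL × τ = 31.3 × 9.380 × 20.2 = 5931 mg

5900 mg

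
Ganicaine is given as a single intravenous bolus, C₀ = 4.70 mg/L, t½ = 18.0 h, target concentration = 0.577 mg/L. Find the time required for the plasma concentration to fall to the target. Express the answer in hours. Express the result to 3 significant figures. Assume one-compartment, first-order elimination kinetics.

54.5 h

k = ln2 / t½ = 0.693147 / 18.0 = 0.03851 h⁻¹
t = ln(C₀ / C) / k = ln(4.700 / 0.577) / 0.03851
  = ln(8.146) / 0.03851 = 2.098 / 0.03851 = 54.48 h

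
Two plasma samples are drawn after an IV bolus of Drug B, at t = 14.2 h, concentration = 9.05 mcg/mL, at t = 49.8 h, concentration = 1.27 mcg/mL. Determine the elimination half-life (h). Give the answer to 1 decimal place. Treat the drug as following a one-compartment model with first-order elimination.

12.6 h

k = ln(C₁/C₂) / (t₂ − t₁) = ln(9.05/1.27) / (49.8 − 14.2)
  = 1.964 / 35.60 = 0.05517 h⁻¹
t½ = ln2 / k = 0.693147 / 0.05517 = 12.56 h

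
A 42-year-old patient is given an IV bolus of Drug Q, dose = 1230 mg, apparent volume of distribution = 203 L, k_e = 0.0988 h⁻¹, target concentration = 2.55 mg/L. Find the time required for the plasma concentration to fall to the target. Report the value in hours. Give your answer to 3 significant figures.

C₀ = Dose / Vd = 1230 / 203 = 6.059 mg/L
t = ln(C₀ / C) / k = ln(6.059 / 2.55) / 0.09880
  = ln(2.376) / 0.09880 = 0.8654 / 0.09880 = 8.759 h

8.76 h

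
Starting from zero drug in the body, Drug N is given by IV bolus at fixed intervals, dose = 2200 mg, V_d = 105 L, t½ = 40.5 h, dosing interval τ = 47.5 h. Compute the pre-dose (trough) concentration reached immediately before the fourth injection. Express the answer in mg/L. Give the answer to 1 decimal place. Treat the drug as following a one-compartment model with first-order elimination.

15.2 mg/L

C₀ per dose = Dose / Vd = 2200 / 105 = 20.95 mg/L
k = ln2 / t½ = 0.693147 / 40.5 = 0.01711 h⁻¹
Fraction remaining after one interval: r = e^(−kτ) = e^(−0.01711 × 47.5) = 0.4436
Before dose 4, 3 doses have been given (aged 1τ, 2τ, 3τ).
C_trough = C₀ × (r + r² + … + r^3) = C₀ × r(1−r^3)/(1−r)
        = 20.95 × 0.4436 × (1 − 0.08729) / (1 − 0.4436) = 15.24 mg/L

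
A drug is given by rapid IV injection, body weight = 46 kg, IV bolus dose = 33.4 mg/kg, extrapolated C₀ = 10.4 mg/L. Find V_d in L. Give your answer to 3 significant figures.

148 L

Dose = 33.4 × 46 = 1536 mg
Vd = Dose / C₀ = 1536 / 10.4 = 147.7 L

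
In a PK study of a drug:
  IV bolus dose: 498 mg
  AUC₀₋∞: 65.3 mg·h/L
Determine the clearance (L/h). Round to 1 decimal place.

7.6 L/h

CL = Dose / AUC = 498 / 65.3 = 7.626 L/h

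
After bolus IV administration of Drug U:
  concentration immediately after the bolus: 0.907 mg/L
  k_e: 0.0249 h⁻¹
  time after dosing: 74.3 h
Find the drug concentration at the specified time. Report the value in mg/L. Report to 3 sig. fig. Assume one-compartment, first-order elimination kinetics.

C = C₀ · e^(−k·t) = 0.9070 × e^(−0.02490 × 74.3)
  = 0.9070 × 0.1572 = 0.1426 mg/L

0.143 mg/L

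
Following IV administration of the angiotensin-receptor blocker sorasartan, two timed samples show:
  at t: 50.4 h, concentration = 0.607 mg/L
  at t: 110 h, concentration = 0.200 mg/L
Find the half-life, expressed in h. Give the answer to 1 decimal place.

37.2 h

k = ln(C₁/C₂) / (t₂ − t₁) = ln(0.607/0.200) / (110 − 50.4)
  = 1.110 / 59.60 = 0.01862 h⁻¹
t½ = ln2 / k = 0.693147 / 0.01862 = 37.23 h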